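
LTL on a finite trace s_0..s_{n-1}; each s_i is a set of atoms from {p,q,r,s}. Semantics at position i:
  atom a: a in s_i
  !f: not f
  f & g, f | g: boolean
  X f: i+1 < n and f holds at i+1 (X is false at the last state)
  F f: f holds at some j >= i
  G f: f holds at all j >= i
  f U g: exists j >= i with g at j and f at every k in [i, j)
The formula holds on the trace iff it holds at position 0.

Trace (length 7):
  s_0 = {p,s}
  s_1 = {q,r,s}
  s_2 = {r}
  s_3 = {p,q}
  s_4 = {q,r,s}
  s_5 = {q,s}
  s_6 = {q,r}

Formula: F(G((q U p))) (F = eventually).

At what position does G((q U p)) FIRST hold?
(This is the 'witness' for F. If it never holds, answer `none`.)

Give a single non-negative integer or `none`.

Answer: none

Derivation:
s_0={p,s}: G((q U p))=False (q U p)=True q=False p=True
s_1={q,r,s}: G((q U p))=False (q U p)=False q=True p=False
s_2={r}: G((q U p))=False (q U p)=False q=False p=False
s_3={p,q}: G((q U p))=False (q U p)=True q=True p=True
s_4={q,r,s}: G((q U p))=False (q U p)=False q=True p=False
s_5={q,s}: G((q U p))=False (q U p)=False q=True p=False
s_6={q,r}: G((q U p))=False (q U p)=False q=True p=False
F(G((q U p))) does not hold (no witness exists).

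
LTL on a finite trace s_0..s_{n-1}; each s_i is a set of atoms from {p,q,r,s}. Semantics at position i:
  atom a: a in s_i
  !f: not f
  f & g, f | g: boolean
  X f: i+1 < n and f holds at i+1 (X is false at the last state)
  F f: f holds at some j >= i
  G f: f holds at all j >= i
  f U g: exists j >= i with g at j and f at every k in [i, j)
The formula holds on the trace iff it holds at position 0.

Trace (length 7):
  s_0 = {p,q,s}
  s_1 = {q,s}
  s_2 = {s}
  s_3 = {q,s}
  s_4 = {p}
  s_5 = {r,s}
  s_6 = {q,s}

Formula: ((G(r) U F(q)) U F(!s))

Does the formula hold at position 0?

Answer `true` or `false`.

s_0={p,q,s}: ((G(r) U F(q)) U F(!s))=True (G(r) U F(q))=True G(r)=False r=False F(q)=True q=True F(!s)=True !s=False s=True
s_1={q,s}: ((G(r) U F(q)) U F(!s))=True (G(r) U F(q))=True G(r)=False r=False F(q)=True q=True F(!s)=True !s=False s=True
s_2={s}: ((G(r) U F(q)) U F(!s))=True (G(r) U F(q))=True G(r)=False r=False F(q)=True q=False F(!s)=True !s=False s=True
s_3={q,s}: ((G(r) U F(q)) U F(!s))=True (G(r) U F(q))=True G(r)=False r=False F(q)=True q=True F(!s)=True !s=False s=True
s_4={p}: ((G(r) U F(q)) U F(!s))=True (G(r) U F(q))=True G(r)=False r=False F(q)=True q=False F(!s)=True !s=True s=False
s_5={r,s}: ((G(r) U F(q)) U F(!s))=False (G(r) U F(q))=True G(r)=False r=True F(q)=True q=False F(!s)=False !s=False s=True
s_6={q,s}: ((G(r) U F(q)) U F(!s))=False (G(r) U F(q))=True G(r)=False r=False F(q)=True q=True F(!s)=False !s=False s=True

Answer: true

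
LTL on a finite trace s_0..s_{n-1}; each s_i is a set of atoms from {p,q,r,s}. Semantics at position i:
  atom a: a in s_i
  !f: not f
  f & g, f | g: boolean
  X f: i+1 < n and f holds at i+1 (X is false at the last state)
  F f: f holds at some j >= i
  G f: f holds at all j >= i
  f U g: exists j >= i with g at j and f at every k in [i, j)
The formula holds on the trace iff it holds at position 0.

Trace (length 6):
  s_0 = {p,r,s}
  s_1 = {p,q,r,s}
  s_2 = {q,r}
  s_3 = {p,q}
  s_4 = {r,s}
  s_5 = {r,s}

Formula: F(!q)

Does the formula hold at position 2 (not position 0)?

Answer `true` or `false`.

Answer: true

Derivation:
s_0={p,r,s}: F(!q)=True !q=True q=False
s_1={p,q,r,s}: F(!q)=True !q=False q=True
s_2={q,r}: F(!q)=True !q=False q=True
s_3={p,q}: F(!q)=True !q=False q=True
s_4={r,s}: F(!q)=True !q=True q=False
s_5={r,s}: F(!q)=True !q=True q=False
Evaluating at position 2: result = True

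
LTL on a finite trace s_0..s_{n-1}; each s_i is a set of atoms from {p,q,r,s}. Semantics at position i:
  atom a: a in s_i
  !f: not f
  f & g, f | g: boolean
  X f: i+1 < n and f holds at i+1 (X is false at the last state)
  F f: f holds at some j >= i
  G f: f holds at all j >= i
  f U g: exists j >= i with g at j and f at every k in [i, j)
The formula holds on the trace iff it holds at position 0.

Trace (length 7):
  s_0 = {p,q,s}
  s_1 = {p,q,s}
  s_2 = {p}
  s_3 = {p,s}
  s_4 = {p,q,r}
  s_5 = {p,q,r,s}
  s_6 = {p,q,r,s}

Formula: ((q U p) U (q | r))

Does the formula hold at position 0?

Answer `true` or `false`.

Answer: true

Derivation:
s_0={p,q,s}: ((q U p) U (q | r))=True (q U p)=True q=True p=True (q | r)=True r=False
s_1={p,q,s}: ((q U p) U (q | r))=True (q U p)=True q=True p=True (q | r)=True r=False
s_2={p}: ((q U p) U (q | r))=True (q U p)=True q=False p=True (q | r)=False r=False
s_3={p,s}: ((q U p) U (q | r))=True (q U p)=True q=False p=True (q | r)=False r=False
s_4={p,q,r}: ((q U p) U (q | r))=True (q U p)=True q=True p=True (q | r)=True r=True
s_5={p,q,r,s}: ((q U p) U (q | r))=True (q U p)=True q=True p=True (q | r)=True r=True
s_6={p,q,r,s}: ((q U p) U (q | r))=True (q U p)=True q=True p=True (q | r)=True r=True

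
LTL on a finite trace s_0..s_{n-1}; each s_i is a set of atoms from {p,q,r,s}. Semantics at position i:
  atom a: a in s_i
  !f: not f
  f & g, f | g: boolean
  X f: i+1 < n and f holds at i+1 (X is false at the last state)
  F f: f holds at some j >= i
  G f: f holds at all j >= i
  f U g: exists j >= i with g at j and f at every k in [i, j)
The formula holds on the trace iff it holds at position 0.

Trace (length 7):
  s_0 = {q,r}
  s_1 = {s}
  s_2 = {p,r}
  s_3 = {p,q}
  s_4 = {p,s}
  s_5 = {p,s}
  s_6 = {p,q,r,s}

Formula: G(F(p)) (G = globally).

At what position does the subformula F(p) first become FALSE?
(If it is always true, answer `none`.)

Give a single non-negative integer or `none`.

s_0={q,r}: F(p)=True p=False
s_1={s}: F(p)=True p=False
s_2={p,r}: F(p)=True p=True
s_3={p,q}: F(p)=True p=True
s_4={p,s}: F(p)=True p=True
s_5={p,s}: F(p)=True p=True
s_6={p,q,r,s}: F(p)=True p=True
G(F(p)) holds globally = True
No violation — formula holds at every position.

Answer: none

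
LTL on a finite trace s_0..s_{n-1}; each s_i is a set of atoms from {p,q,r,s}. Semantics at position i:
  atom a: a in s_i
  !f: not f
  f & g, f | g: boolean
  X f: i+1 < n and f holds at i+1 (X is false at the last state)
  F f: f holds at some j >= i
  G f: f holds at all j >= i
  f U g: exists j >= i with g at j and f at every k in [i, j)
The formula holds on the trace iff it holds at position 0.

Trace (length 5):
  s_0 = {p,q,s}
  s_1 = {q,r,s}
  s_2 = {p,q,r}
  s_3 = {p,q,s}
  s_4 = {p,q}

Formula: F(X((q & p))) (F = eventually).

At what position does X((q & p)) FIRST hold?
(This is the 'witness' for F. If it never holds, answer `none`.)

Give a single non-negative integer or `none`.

s_0={p,q,s}: X((q & p))=False (q & p)=True q=True p=True
s_1={q,r,s}: X((q & p))=True (q & p)=False q=True p=False
s_2={p,q,r}: X((q & p))=True (q & p)=True q=True p=True
s_3={p,q,s}: X((q & p))=True (q & p)=True q=True p=True
s_4={p,q}: X((q & p))=False (q & p)=True q=True p=True
F(X((q & p))) holds; first witness at position 1.

Answer: 1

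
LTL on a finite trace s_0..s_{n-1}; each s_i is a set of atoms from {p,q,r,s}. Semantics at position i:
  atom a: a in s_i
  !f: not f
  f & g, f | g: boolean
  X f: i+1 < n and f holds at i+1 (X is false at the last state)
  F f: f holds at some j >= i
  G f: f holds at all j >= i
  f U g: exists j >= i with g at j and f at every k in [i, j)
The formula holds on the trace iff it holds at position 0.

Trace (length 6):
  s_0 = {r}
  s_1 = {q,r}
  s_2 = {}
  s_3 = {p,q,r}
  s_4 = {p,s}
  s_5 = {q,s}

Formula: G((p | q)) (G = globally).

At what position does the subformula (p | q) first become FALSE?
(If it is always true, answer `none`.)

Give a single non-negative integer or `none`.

Answer: 0

Derivation:
s_0={r}: (p | q)=False p=False q=False
s_1={q,r}: (p | q)=True p=False q=True
s_2={}: (p | q)=False p=False q=False
s_3={p,q,r}: (p | q)=True p=True q=True
s_4={p,s}: (p | q)=True p=True q=False
s_5={q,s}: (p | q)=True p=False q=True
G((p | q)) holds globally = False
First violation at position 0.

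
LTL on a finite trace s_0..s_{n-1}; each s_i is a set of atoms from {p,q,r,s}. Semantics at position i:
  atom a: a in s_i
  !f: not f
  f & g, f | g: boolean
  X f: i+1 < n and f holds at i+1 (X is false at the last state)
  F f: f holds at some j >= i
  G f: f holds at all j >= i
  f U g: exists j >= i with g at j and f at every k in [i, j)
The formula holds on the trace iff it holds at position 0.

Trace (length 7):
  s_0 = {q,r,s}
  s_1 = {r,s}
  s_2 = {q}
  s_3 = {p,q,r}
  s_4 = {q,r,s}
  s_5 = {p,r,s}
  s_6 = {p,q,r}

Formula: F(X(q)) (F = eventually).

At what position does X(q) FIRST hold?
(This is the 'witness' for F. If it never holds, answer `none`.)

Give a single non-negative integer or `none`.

s_0={q,r,s}: X(q)=False q=True
s_1={r,s}: X(q)=True q=False
s_2={q}: X(q)=True q=True
s_3={p,q,r}: X(q)=True q=True
s_4={q,r,s}: X(q)=False q=True
s_5={p,r,s}: X(q)=True q=False
s_6={p,q,r}: X(q)=False q=True
F(X(q)) holds; first witness at position 1.

Answer: 1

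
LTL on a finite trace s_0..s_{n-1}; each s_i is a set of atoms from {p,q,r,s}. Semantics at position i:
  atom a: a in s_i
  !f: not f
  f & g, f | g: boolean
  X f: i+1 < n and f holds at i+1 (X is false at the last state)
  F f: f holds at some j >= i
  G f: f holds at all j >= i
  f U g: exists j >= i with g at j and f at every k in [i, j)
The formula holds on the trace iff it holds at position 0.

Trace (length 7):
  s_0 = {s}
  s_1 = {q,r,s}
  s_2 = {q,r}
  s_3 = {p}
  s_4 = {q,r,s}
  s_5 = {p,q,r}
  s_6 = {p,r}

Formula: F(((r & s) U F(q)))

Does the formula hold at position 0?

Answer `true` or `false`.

Answer: true

Derivation:
s_0={s}: F(((r & s) U F(q)))=True ((r & s) U F(q))=True (r & s)=False r=False s=True F(q)=True q=False
s_1={q,r,s}: F(((r & s) U F(q)))=True ((r & s) U F(q))=True (r & s)=True r=True s=True F(q)=True q=True
s_2={q,r}: F(((r & s) U F(q)))=True ((r & s) U F(q))=True (r & s)=False r=True s=False F(q)=True q=True
s_3={p}: F(((r & s) U F(q)))=True ((r & s) U F(q))=True (r & s)=False r=False s=False F(q)=True q=False
s_4={q,r,s}: F(((r & s) U F(q)))=True ((r & s) U F(q))=True (r & s)=True r=True s=True F(q)=True q=True
s_5={p,q,r}: F(((r & s) U F(q)))=True ((r & s) U F(q))=True (r & s)=False r=True s=False F(q)=True q=True
s_6={p,r}: F(((r & s) U F(q)))=False ((r & s) U F(q))=False (r & s)=False r=True s=False F(q)=False q=False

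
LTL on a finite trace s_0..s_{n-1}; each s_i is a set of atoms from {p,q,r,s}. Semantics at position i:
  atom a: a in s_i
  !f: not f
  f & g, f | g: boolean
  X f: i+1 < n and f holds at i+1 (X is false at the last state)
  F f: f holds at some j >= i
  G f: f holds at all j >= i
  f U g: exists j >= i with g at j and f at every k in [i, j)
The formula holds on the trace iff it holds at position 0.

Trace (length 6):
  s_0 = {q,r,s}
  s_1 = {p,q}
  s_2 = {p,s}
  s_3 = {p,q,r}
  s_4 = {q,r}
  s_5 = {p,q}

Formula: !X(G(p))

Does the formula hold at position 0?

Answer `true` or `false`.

Answer: true

Derivation:
s_0={q,r,s}: !X(G(p))=True X(G(p))=False G(p)=False p=False
s_1={p,q}: !X(G(p))=True X(G(p))=False G(p)=False p=True
s_2={p,s}: !X(G(p))=True X(G(p))=False G(p)=False p=True
s_3={p,q,r}: !X(G(p))=True X(G(p))=False G(p)=False p=True
s_4={q,r}: !X(G(p))=False X(G(p))=True G(p)=False p=False
s_5={p,q}: !X(G(p))=True X(G(p))=False G(p)=True p=True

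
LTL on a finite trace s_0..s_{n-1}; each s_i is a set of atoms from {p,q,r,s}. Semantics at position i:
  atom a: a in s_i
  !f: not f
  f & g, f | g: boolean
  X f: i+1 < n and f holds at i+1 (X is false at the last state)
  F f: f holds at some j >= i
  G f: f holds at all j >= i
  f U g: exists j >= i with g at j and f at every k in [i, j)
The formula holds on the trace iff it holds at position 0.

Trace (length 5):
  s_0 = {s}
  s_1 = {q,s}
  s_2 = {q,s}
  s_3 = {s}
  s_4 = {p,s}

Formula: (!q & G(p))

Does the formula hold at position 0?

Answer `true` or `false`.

s_0={s}: (!q & G(p))=False !q=True q=False G(p)=False p=False
s_1={q,s}: (!q & G(p))=False !q=False q=True G(p)=False p=False
s_2={q,s}: (!q & G(p))=False !q=False q=True G(p)=False p=False
s_3={s}: (!q & G(p))=False !q=True q=False G(p)=False p=False
s_4={p,s}: (!q & G(p))=True !q=True q=False G(p)=True p=True

Answer: false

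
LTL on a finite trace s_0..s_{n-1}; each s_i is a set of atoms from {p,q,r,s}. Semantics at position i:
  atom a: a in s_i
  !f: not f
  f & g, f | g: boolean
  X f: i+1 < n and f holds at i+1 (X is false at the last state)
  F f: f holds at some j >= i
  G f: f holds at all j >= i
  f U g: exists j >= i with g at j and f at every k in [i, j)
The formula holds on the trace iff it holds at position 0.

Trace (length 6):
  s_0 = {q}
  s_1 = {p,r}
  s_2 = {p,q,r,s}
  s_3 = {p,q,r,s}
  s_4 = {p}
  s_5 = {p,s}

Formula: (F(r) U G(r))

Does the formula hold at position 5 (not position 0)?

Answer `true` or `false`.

s_0={q}: (F(r) U G(r))=False F(r)=True r=False G(r)=False
s_1={p,r}: (F(r) U G(r))=False F(r)=True r=True G(r)=False
s_2={p,q,r,s}: (F(r) U G(r))=False F(r)=True r=True G(r)=False
s_3={p,q,r,s}: (F(r) U G(r))=False F(r)=True r=True G(r)=False
s_4={p}: (F(r) U G(r))=False F(r)=False r=False G(r)=False
s_5={p,s}: (F(r) U G(r))=False F(r)=False r=False G(r)=False
Evaluating at position 5: result = False

Answer: false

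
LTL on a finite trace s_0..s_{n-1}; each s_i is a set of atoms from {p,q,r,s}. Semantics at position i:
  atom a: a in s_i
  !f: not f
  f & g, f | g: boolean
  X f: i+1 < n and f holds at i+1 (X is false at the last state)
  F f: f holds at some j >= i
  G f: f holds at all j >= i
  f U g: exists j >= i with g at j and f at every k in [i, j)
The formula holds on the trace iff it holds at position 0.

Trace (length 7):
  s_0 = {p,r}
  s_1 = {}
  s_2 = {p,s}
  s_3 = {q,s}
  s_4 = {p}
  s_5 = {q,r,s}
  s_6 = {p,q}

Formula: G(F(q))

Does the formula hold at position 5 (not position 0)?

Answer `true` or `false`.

s_0={p,r}: G(F(q))=True F(q)=True q=False
s_1={}: G(F(q))=True F(q)=True q=False
s_2={p,s}: G(F(q))=True F(q)=True q=False
s_3={q,s}: G(F(q))=True F(q)=True q=True
s_4={p}: G(F(q))=True F(q)=True q=False
s_5={q,r,s}: G(F(q))=True F(q)=True q=True
s_6={p,q}: G(F(q))=True F(q)=True q=True
Evaluating at position 5: result = True

Answer: true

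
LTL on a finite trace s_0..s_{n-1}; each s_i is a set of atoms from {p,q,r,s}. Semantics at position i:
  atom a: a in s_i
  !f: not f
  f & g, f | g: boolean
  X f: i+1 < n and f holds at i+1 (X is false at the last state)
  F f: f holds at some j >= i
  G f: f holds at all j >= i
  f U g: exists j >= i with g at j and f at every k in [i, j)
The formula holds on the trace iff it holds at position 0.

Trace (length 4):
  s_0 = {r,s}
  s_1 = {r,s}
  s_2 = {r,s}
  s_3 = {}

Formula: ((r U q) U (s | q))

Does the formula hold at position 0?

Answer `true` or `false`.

Answer: true

Derivation:
s_0={r,s}: ((r U q) U (s | q))=True (r U q)=False r=True q=False (s | q)=True s=True
s_1={r,s}: ((r U q) U (s | q))=True (r U q)=False r=True q=False (s | q)=True s=True
s_2={r,s}: ((r U q) U (s | q))=True (r U q)=False r=True q=False (s | q)=True s=True
s_3={}: ((r U q) U (s | q))=False (r U q)=False r=False q=False (s | q)=False s=False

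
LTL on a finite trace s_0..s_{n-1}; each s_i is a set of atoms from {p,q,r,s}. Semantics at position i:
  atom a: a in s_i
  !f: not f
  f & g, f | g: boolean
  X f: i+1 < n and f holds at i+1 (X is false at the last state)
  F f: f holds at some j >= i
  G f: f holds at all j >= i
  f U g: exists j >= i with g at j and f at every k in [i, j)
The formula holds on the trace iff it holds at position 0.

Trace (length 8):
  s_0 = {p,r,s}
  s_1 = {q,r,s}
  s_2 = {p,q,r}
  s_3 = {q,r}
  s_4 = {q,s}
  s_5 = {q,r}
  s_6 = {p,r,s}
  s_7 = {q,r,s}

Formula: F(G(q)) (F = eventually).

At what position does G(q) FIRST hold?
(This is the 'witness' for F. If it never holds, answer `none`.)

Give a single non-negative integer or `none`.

Answer: 7

Derivation:
s_0={p,r,s}: G(q)=False q=False
s_1={q,r,s}: G(q)=False q=True
s_2={p,q,r}: G(q)=False q=True
s_3={q,r}: G(q)=False q=True
s_4={q,s}: G(q)=False q=True
s_5={q,r}: G(q)=False q=True
s_6={p,r,s}: G(q)=False q=False
s_7={q,r,s}: G(q)=True q=True
F(G(q)) holds; first witness at position 7.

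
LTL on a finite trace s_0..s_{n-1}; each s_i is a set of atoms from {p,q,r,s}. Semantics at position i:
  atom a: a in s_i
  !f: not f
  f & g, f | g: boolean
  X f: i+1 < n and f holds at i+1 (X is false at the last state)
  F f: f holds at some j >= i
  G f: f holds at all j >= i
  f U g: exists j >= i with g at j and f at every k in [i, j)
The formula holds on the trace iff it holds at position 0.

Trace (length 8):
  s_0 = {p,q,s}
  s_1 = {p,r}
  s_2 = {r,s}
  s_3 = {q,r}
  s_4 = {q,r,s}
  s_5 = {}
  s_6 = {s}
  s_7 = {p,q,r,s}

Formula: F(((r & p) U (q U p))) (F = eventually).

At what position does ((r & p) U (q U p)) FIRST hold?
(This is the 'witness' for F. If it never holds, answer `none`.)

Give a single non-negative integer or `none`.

Answer: 0

Derivation:
s_0={p,q,s}: ((r & p) U (q U p))=True (r & p)=False r=False p=True (q U p)=True q=True
s_1={p,r}: ((r & p) U (q U p))=True (r & p)=True r=True p=True (q U p)=True q=False
s_2={r,s}: ((r & p) U (q U p))=False (r & p)=False r=True p=False (q U p)=False q=False
s_3={q,r}: ((r & p) U (q U p))=False (r & p)=False r=True p=False (q U p)=False q=True
s_4={q,r,s}: ((r & p) U (q U p))=False (r & p)=False r=True p=False (q U p)=False q=True
s_5={}: ((r & p) U (q U p))=False (r & p)=False r=False p=False (q U p)=False q=False
s_6={s}: ((r & p) U (q U p))=False (r & p)=False r=False p=False (q U p)=False q=False
s_7={p,q,r,s}: ((r & p) U (q U p))=True (r & p)=True r=True p=True (q U p)=True q=True
F(((r & p) U (q U p))) holds; first witness at position 0.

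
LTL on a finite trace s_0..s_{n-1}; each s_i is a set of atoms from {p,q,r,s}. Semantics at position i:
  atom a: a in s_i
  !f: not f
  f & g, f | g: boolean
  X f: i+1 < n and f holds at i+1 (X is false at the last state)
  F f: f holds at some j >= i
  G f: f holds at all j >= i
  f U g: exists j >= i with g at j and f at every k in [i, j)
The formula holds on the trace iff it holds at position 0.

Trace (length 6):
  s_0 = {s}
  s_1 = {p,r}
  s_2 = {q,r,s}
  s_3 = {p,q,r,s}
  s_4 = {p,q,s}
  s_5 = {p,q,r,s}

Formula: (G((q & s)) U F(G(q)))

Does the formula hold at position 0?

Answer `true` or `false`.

Answer: true

Derivation:
s_0={s}: (G((q & s)) U F(G(q)))=True G((q & s))=False (q & s)=False q=False s=True F(G(q))=True G(q)=False
s_1={p,r}: (G((q & s)) U F(G(q)))=True G((q & s))=False (q & s)=False q=False s=False F(G(q))=True G(q)=False
s_2={q,r,s}: (G((q & s)) U F(G(q)))=True G((q & s))=True (q & s)=True q=True s=True F(G(q))=True G(q)=True
s_3={p,q,r,s}: (G((q & s)) U F(G(q)))=True G((q & s))=True (q & s)=True q=True s=True F(G(q))=True G(q)=True
s_4={p,q,s}: (G((q & s)) U F(G(q)))=True G((q & s))=True (q & s)=True q=True s=True F(G(q))=True G(q)=True
s_5={p,q,r,s}: (G((q & s)) U F(G(q)))=True G((q & s))=True (q & s)=True q=True s=True F(G(q))=True G(q)=True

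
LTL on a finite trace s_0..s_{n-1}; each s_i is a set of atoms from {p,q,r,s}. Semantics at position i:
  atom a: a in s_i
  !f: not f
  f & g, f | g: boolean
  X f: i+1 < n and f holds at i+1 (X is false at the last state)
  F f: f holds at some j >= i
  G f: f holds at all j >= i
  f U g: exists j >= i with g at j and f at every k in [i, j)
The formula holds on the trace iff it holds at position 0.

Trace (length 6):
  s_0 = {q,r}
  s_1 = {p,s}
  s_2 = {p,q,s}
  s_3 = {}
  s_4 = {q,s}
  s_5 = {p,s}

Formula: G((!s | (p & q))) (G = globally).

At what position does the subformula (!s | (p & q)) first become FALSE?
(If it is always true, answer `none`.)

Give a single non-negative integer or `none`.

s_0={q,r}: (!s | (p & q))=True !s=True s=False (p & q)=False p=False q=True
s_1={p,s}: (!s | (p & q))=False !s=False s=True (p & q)=False p=True q=False
s_2={p,q,s}: (!s | (p & q))=True !s=False s=True (p & q)=True p=True q=True
s_3={}: (!s | (p & q))=True !s=True s=False (p & q)=False p=False q=False
s_4={q,s}: (!s | (p & q))=False !s=False s=True (p & q)=False p=False q=True
s_5={p,s}: (!s | (p & q))=False !s=False s=True (p & q)=False p=True q=False
G((!s | (p & q))) holds globally = False
First violation at position 1.

Answer: 1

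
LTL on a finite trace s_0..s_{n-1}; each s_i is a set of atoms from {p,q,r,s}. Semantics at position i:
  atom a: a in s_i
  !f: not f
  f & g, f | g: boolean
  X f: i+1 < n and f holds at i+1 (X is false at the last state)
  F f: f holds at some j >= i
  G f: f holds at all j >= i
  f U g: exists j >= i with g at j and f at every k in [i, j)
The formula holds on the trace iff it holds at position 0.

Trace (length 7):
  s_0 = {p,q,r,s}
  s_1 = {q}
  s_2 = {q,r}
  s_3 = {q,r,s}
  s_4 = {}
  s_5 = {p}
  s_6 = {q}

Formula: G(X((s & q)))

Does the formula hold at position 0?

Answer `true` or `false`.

Answer: false

Derivation:
s_0={p,q,r,s}: G(X((s & q)))=False X((s & q))=False (s & q)=True s=True q=True
s_1={q}: G(X((s & q)))=False X((s & q))=False (s & q)=False s=False q=True
s_2={q,r}: G(X((s & q)))=False X((s & q))=True (s & q)=False s=False q=True
s_3={q,r,s}: G(X((s & q)))=False X((s & q))=False (s & q)=True s=True q=True
s_4={}: G(X((s & q)))=False X((s & q))=False (s & q)=False s=False q=False
s_5={p}: G(X((s & q)))=False X((s & q))=False (s & q)=False s=False q=False
s_6={q}: G(X((s & q)))=False X((s & q))=False (s & q)=False s=False q=True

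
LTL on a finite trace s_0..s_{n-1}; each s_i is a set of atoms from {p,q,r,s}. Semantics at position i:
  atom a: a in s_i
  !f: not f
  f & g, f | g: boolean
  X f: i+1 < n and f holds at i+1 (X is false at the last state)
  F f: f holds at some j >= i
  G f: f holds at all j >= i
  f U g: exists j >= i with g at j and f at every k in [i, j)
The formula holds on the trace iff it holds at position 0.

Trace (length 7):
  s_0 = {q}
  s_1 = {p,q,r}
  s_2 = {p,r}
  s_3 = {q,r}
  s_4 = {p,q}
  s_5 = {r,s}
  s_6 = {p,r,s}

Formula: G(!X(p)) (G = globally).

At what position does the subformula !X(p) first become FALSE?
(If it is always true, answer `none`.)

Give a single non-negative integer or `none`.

Answer: 0

Derivation:
s_0={q}: !X(p)=False X(p)=True p=False
s_1={p,q,r}: !X(p)=False X(p)=True p=True
s_2={p,r}: !X(p)=True X(p)=False p=True
s_3={q,r}: !X(p)=False X(p)=True p=False
s_4={p,q}: !X(p)=True X(p)=False p=True
s_5={r,s}: !X(p)=False X(p)=True p=False
s_6={p,r,s}: !X(p)=True X(p)=False p=True
G(!X(p)) holds globally = False
First violation at position 0.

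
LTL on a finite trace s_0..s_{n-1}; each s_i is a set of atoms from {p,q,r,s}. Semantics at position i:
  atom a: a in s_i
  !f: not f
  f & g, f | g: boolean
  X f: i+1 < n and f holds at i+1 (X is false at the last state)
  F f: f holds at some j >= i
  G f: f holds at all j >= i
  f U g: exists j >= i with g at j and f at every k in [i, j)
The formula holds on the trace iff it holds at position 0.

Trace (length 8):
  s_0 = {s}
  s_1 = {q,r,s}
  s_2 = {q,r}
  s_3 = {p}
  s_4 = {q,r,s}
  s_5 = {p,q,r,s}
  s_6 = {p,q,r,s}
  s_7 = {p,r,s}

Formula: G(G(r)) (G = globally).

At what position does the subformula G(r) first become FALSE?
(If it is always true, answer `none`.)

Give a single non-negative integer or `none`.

s_0={s}: G(r)=False r=False
s_1={q,r,s}: G(r)=False r=True
s_2={q,r}: G(r)=False r=True
s_3={p}: G(r)=False r=False
s_4={q,r,s}: G(r)=True r=True
s_5={p,q,r,s}: G(r)=True r=True
s_6={p,q,r,s}: G(r)=True r=True
s_7={p,r,s}: G(r)=True r=True
G(G(r)) holds globally = False
First violation at position 0.

Answer: 0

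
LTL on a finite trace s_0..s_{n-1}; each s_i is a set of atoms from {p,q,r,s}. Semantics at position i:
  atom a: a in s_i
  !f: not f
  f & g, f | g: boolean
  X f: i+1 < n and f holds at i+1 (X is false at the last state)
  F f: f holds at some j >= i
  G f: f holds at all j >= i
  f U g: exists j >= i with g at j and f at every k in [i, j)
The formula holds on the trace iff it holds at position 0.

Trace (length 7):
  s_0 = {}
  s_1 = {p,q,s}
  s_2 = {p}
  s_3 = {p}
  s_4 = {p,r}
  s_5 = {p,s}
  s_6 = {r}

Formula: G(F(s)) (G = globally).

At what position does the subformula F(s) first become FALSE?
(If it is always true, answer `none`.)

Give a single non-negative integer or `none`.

s_0={}: F(s)=True s=False
s_1={p,q,s}: F(s)=True s=True
s_2={p}: F(s)=True s=False
s_3={p}: F(s)=True s=False
s_4={p,r}: F(s)=True s=False
s_5={p,s}: F(s)=True s=True
s_6={r}: F(s)=False s=False
G(F(s)) holds globally = False
First violation at position 6.

Answer: 6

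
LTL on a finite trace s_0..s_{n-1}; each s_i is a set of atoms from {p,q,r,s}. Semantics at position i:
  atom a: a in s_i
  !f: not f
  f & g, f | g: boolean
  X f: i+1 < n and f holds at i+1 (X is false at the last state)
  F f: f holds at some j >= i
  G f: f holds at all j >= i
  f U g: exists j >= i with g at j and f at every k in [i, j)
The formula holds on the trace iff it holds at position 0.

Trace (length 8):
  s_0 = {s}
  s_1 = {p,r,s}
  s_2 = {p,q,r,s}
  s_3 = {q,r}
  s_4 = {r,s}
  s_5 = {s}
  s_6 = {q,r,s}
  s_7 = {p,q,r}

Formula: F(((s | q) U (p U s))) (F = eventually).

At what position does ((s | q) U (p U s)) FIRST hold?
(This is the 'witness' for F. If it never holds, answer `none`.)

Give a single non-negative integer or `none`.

s_0={s}: ((s | q) U (p U s))=True (s | q)=True s=True q=False (p U s)=True p=False
s_1={p,r,s}: ((s | q) U (p U s))=True (s | q)=True s=True q=False (p U s)=True p=True
s_2={p,q,r,s}: ((s | q) U (p U s))=True (s | q)=True s=True q=True (p U s)=True p=True
s_3={q,r}: ((s | q) U (p U s))=True (s | q)=True s=False q=True (p U s)=False p=False
s_4={r,s}: ((s | q) U (p U s))=True (s | q)=True s=True q=False (p U s)=True p=False
s_5={s}: ((s | q) U (p U s))=True (s | q)=True s=True q=False (p U s)=True p=False
s_6={q,r,s}: ((s | q) U (p U s))=True (s | q)=True s=True q=True (p U s)=True p=False
s_7={p,q,r}: ((s | q) U (p U s))=False (s | q)=True s=False q=True (p U s)=False p=True
F(((s | q) U (p U s))) holds; first witness at position 0.

Answer: 0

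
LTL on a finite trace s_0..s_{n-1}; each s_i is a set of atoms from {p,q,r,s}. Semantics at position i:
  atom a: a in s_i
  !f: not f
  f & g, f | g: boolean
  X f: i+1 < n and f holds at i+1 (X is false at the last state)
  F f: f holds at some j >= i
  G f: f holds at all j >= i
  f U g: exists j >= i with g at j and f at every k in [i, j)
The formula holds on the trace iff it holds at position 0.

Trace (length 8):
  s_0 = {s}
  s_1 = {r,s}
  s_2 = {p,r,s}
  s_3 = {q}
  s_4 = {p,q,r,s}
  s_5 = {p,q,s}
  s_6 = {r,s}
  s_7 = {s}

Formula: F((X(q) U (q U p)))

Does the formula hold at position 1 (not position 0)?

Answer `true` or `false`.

Answer: true

Derivation:
s_0={s}: F((X(q) U (q U p)))=True (X(q) U (q U p))=False X(q)=False q=False (q U p)=False p=False
s_1={r,s}: F((X(q) U (q U p)))=True (X(q) U (q U p))=False X(q)=False q=False (q U p)=False p=False
s_2={p,r,s}: F((X(q) U (q U p)))=True (X(q) U (q U p))=True X(q)=True q=False (q U p)=True p=True
s_3={q}: F((X(q) U (q U p)))=True (X(q) U (q U p))=True X(q)=True q=True (q U p)=True p=False
s_4={p,q,r,s}: F((X(q) U (q U p)))=True (X(q) U (q U p))=True X(q)=True q=True (q U p)=True p=True
s_5={p,q,s}: F((X(q) U (q U p)))=True (X(q) U (q U p))=True X(q)=False q=True (q U p)=True p=True
s_6={r,s}: F((X(q) U (q U p)))=False (X(q) U (q U p))=False X(q)=False q=False (q U p)=False p=False
s_7={s}: F((X(q) U (q U p)))=False (X(q) U (q U p))=False X(q)=False q=False (q U p)=False p=False
Evaluating at position 1: result = True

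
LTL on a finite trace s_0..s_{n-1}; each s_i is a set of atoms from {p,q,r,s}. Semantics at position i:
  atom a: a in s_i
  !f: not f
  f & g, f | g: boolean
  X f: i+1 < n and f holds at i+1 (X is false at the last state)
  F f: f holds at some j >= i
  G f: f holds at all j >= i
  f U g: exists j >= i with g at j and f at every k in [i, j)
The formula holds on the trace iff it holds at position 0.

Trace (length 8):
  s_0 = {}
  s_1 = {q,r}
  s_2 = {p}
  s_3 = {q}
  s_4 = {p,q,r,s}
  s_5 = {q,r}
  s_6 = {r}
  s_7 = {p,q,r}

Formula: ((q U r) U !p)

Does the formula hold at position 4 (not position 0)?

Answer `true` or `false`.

Answer: true

Derivation:
s_0={}: ((q U r) U !p)=True (q U r)=False q=False r=False !p=True p=False
s_1={q,r}: ((q U r) U !p)=True (q U r)=True q=True r=True !p=True p=False
s_2={p}: ((q U r) U !p)=False (q U r)=False q=False r=False !p=False p=True
s_3={q}: ((q U r) U !p)=True (q U r)=True q=True r=False !p=True p=False
s_4={p,q,r,s}: ((q U r) U !p)=True (q U r)=True q=True r=True !p=False p=True
s_5={q,r}: ((q U r) U !p)=True (q U r)=True q=True r=True !p=True p=False
s_6={r}: ((q U r) U !p)=True (q U r)=True q=False r=True !p=True p=False
s_7={p,q,r}: ((q U r) U !p)=False (q U r)=True q=True r=True !p=False p=True
Evaluating at position 4: result = True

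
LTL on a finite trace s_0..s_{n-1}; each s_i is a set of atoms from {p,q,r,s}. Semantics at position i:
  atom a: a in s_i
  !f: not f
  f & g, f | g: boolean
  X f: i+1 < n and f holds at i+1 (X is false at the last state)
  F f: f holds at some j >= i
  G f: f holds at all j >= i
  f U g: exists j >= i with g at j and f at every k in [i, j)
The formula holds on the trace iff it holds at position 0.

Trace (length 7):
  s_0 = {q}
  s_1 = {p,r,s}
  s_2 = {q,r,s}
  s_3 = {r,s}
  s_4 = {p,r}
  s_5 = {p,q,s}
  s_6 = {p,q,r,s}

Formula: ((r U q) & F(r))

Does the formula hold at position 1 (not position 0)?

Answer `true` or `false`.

s_0={q}: ((r U q) & F(r))=True (r U q)=True r=False q=True F(r)=True
s_1={p,r,s}: ((r U q) & F(r))=True (r U q)=True r=True q=False F(r)=True
s_2={q,r,s}: ((r U q) & F(r))=True (r U q)=True r=True q=True F(r)=True
s_3={r,s}: ((r U q) & F(r))=True (r U q)=True r=True q=False F(r)=True
s_4={p,r}: ((r U q) & F(r))=True (r U q)=True r=True q=False F(r)=True
s_5={p,q,s}: ((r U q) & F(r))=True (r U q)=True r=False q=True F(r)=True
s_6={p,q,r,s}: ((r U q) & F(r))=True (r U q)=True r=True q=True F(r)=True
Evaluating at position 1: result = True

Answer: true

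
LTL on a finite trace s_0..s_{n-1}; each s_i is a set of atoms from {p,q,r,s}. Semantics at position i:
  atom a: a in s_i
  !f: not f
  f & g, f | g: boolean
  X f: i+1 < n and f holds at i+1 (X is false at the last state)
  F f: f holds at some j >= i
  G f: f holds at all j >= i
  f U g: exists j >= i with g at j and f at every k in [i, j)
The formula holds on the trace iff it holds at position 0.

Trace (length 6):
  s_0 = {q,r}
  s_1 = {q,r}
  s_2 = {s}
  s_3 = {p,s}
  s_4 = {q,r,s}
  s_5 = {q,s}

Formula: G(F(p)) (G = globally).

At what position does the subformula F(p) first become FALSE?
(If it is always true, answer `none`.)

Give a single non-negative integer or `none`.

Answer: 4

Derivation:
s_0={q,r}: F(p)=True p=False
s_1={q,r}: F(p)=True p=False
s_2={s}: F(p)=True p=False
s_3={p,s}: F(p)=True p=True
s_4={q,r,s}: F(p)=False p=False
s_5={q,s}: F(p)=False p=False
G(F(p)) holds globally = False
First violation at position 4.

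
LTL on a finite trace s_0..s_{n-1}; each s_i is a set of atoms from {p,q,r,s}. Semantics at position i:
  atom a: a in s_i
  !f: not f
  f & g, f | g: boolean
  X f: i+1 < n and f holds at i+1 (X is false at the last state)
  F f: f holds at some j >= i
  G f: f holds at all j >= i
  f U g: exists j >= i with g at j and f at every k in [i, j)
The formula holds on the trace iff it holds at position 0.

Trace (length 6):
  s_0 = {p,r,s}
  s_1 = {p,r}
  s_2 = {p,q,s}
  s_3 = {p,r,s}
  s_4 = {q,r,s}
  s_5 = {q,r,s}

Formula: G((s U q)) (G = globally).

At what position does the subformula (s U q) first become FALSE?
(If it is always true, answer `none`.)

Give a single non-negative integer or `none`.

s_0={p,r,s}: (s U q)=False s=True q=False
s_1={p,r}: (s U q)=False s=False q=False
s_2={p,q,s}: (s U q)=True s=True q=True
s_3={p,r,s}: (s U q)=True s=True q=False
s_4={q,r,s}: (s U q)=True s=True q=True
s_5={q,r,s}: (s U q)=True s=True q=True
G((s U q)) holds globally = False
First violation at position 0.

Answer: 0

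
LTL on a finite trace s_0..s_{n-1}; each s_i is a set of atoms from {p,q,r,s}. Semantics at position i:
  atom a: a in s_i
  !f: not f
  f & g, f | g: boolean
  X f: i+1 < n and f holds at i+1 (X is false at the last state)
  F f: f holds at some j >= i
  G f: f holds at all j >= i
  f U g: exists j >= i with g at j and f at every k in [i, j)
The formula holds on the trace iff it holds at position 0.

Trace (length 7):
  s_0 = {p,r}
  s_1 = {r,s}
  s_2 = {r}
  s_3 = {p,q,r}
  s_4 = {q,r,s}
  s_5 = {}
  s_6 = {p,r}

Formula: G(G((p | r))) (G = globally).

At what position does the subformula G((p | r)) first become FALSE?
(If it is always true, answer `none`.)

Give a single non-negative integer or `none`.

Answer: 0

Derivation:
s_0={p,r}: G((p | r))=False (p | r)=True p=True r=True
s_1={r,s}: G((p | r))=False (p | r)=True p=False r=True
s_2={r}: G((p | r))=False (p | r)=True p=False r=True
s_3={p,q,r}: G((p | r))=False (p | r)=True p=True r=True
s_4={q,r,s}: G((p | r))=False (p | r)=True p=False r=True
s_5={}: G((p | r))=False (p | r)=False p=False r=False
s_6={p,r}: G((p | r))=True (p | r)=True p=True r=True
G(G((p | r))) holds globally = False
First violation at position 0.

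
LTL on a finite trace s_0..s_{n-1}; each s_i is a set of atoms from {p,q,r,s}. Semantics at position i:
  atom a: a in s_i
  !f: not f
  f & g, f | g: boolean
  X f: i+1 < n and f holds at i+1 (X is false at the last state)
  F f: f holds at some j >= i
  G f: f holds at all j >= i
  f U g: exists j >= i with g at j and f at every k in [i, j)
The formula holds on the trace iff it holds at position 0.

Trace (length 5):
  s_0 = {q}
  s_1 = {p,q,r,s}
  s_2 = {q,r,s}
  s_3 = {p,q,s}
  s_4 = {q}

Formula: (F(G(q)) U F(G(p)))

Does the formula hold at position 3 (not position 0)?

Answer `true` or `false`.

s_0={q}: (F(G(q)) U F(G(p)))=False F(G(q))=True G(q)=True q=True F(G(p))=False G(p)=False p=False
s_1={p,q,r,s}: (F(G(q)) U F(G(p)))=False F(G(q))=True G(q)=True q=True F(G(p))=False G(p)=False p=True
s_2={q,r,s}: (F(G(q)) U F(G(p)))=False F(G(q))=True G(q)=True q=True F(G(p))=False G(p)=False p=False
s_3={p,q,s}: (F(G(q)) U F(G(p)))=False F(G(q))=True G(q)=True q=True F(G(p))=False G(p)=False p=True
s_4={q}: (F(G(q)) U F(G(p)))=False F(G(q))=True G(q)=True q=True F(G(p))=False G(p)=False p=False
Evaluating at position 3: result = False

Answer: false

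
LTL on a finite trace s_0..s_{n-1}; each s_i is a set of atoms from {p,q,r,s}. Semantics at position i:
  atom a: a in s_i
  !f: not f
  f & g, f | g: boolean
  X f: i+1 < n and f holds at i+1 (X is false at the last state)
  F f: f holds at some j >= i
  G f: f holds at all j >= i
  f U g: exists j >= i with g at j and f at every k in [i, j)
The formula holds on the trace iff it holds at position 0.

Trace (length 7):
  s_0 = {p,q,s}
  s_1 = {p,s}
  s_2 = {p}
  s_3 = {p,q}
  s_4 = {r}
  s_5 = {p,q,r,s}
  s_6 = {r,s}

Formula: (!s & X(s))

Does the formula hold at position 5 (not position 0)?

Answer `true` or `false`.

Answer: false

Derivation:
s_0={p,q,s}: (!s & X(s))=False !s=False s=True X(s)=True
s_1={p,s}: (!s & X(s))=False !s=False s=True X(s)=False
s_2={p}: (!s & X(s))=False !s=True s=False X(s)=False
s_3={p,q}: (!s & X(s))=False !s=True s=False X(s)=False
s_4={r}: (!s & X(s))=True !s=True s=False X(s)=True
s_5={p,q,r,s}: (!s & X(s))=False !s=False s=True X(s)=True
s_6={r,s}: (!s & X(s))=False !s=False s=True X(s)=False
Evaluating at position 5: result = False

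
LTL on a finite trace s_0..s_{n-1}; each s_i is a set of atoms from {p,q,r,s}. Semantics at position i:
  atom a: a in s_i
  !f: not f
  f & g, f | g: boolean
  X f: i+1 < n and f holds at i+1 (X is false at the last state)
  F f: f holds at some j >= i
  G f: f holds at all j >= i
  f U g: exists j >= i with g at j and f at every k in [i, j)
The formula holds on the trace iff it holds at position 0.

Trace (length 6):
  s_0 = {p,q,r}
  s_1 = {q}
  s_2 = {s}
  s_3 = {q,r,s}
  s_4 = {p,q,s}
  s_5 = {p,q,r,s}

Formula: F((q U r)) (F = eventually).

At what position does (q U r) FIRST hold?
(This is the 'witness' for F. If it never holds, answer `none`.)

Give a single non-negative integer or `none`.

s_0={p,q,r}: (q U r)=True q=True r=True
s_1={q}: (q U r)=False q=True r=False
s_2={s}: (q U r)=False q=False r=False
s_3={q,r,s}: (q U r)=True q=True r=True
s_4={p,q,s}: (q U r)=True q=True r=False
s_5={p,q,r,s}: (q U r)=True q=True r=True
F((q U r)) holds; first witness at position 0.

Answer: 0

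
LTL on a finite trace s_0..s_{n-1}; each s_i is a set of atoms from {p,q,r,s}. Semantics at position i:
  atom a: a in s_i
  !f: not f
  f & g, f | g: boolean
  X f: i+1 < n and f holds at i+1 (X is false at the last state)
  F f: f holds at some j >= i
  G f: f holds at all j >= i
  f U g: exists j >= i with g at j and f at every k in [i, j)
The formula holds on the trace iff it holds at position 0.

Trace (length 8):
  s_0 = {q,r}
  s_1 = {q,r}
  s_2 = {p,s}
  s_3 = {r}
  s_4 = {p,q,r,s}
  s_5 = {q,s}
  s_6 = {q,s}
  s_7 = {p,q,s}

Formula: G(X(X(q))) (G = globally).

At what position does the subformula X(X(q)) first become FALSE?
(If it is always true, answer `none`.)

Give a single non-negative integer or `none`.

s_0={q,r}: X(X(q))=False X(q)=True q=True
s_1={q,r}: X(X(q))=False X(q)=False q=True
s_2={p,s}: X(X(q))=True X(q)=False q=False
s_3={r}: X(X(q))=True X(q)=True q=False
s_4={p,q,r,s}: X(X(q))=True X(q)=True q=True
s_5={q,s}: X(X(q))=True X(q)=True q=True
s_6={q,s}: X(X(q))=False X(q)=True q=True
s_7={p,q,s}: X(X(q))=False X(q)=False q=True
G(X(X(q))) holds globally = False
First violation at position 0.

Answer: 0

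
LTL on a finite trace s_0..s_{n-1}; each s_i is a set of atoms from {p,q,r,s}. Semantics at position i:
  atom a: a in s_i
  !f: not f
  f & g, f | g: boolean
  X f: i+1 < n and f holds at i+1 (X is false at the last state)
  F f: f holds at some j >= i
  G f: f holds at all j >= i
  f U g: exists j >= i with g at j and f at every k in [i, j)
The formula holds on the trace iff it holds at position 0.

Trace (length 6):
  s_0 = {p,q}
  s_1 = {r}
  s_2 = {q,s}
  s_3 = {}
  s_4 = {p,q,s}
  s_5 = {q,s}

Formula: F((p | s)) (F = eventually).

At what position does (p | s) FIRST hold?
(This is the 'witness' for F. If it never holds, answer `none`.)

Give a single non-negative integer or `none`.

s_0={p,q}: (p | s)=True p=True s=False
s_1={r}: (p | s)=False p=False s=False
s_2={q,s}: (p | s)=True p=False s=True
s_3={}: (p | s)=False p=False s=False
s_4={p,q,s}: (p | s)=True p=True s=True
s_5={q,s}: (p | s)=True p=False s=True
F((p | s)) holds; first witness at position 0.

Answer: 0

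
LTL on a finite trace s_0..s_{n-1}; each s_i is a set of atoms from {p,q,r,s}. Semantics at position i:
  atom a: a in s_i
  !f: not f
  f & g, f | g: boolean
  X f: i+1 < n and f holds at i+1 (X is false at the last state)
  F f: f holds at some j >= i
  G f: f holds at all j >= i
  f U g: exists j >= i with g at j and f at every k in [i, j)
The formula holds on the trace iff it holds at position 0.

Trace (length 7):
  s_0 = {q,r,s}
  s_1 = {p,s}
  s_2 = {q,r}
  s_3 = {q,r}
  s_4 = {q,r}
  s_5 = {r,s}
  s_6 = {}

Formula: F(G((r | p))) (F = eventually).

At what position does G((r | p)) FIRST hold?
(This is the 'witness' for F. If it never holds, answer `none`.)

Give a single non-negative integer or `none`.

Answer: none

Derivation:
s_0={q,r,s}: G((r | p))=False (r | p)=True r=True p=False
s_1={p,s}: G((r | p))=False (r | p)=True r=False p=True
s_2={q,r}: G((r | p))=False (r | p)=True r=True p=False
s_3={q,r}: G((r | p))=False (r | p)=True r=True p=False
s_4={q,r}: G((r | p))=False (r | p)=True r=True p=False
s_5={r,s}: G((r | p))=False (r | p)=True r=True p=False
s_6={}: G((r | p))=False (r | p)=False r=False p=False
F(G((r | p))) does not hold (no witness exists).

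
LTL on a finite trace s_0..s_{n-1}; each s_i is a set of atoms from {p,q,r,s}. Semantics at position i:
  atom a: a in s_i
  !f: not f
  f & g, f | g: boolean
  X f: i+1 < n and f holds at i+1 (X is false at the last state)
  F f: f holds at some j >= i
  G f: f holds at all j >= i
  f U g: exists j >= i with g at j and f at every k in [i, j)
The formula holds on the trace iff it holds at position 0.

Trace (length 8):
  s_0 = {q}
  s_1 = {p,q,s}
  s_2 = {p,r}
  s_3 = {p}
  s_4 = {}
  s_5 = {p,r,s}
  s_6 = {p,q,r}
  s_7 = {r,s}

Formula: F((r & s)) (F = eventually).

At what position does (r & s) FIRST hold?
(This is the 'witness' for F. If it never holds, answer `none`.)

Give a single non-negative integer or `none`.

s_0={q}: (r & s)=False r=False s=False
s_1={p,q,s}: (r & s)=False r=False s=True
s_2={p,r}: (r & s)=False r=True s=False
s_3={p}: (r & s)=False r=False s=False
s_4={}: (r & s)=False r=False s=False
s_5={p,r,s}: (r & s)=True r=True s=True
s_6={p,q,r}: (r & s)=False r=True s=False
s_7={r,s}: (r & s)=True r=True s=True
F((r & s)) holds; first witness at position 5.

Answer: 5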